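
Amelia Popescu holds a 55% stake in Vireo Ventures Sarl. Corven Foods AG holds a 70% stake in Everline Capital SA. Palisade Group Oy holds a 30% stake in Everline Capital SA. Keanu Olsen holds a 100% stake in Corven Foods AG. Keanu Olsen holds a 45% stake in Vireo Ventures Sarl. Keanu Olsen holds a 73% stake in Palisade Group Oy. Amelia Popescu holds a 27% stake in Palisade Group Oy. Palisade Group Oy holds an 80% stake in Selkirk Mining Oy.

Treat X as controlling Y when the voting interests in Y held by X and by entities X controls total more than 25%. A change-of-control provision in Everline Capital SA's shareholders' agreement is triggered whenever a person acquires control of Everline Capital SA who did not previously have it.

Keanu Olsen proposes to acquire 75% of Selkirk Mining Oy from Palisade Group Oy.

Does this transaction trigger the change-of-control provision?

No

The purchase adds only to Keanu's holdings (Palisade's stake shrinks), so Keanu is the only person who could newly come to control Everline.
Keanu holds 100% of Corven, so Keanu controls Corven.
Keanu holds 73% of Palisade, so Keanu controls Palisade.
Corven and Palisade together hold 70% + 30% = 100% of Everline, so Keanu controls Everline.
So Keanu already controls Everline before the transaction.
After the purchase, Keanu holds 75% of Selkirk directly, and Palisade's stake falls to 5%.
Keanu controlled Everline already, so this is not a new person acquiring control; every other person's position is unchanged or reduced.
No new person acquires control, so the clause is not triggered.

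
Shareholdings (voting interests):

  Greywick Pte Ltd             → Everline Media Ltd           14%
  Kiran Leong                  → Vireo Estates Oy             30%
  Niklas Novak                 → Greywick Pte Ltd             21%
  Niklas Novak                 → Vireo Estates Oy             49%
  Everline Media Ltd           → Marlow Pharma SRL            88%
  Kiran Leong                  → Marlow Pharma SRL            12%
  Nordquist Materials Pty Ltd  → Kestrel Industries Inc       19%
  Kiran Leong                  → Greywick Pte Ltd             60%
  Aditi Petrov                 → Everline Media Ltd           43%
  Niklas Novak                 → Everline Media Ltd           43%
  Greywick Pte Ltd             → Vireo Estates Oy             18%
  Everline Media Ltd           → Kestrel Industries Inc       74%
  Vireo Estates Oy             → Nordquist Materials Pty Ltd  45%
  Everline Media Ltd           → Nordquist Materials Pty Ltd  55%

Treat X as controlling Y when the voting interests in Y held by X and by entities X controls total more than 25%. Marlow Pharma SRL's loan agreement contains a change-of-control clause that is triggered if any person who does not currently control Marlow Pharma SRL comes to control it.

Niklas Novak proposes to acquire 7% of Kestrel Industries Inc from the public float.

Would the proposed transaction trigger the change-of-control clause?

No

The purchase changes only Niklas's holdings, so Niklas is the only person who could newly come to control Marlow.
Niklas holds 43% of Everline, so Niklas controls Everline.
Everline holds 88% of Marlow, so Niklas controls Marlow.
So Niklas already controls Marlow before the transaction.
After the purchase, Niklas holds 7% of Kestrel directly.
Niklas controlled Marlow already, so this is not a new person acquiring control; every other person's position is unchanged or reduced.
No new person acquires control, so the clause is not triggered.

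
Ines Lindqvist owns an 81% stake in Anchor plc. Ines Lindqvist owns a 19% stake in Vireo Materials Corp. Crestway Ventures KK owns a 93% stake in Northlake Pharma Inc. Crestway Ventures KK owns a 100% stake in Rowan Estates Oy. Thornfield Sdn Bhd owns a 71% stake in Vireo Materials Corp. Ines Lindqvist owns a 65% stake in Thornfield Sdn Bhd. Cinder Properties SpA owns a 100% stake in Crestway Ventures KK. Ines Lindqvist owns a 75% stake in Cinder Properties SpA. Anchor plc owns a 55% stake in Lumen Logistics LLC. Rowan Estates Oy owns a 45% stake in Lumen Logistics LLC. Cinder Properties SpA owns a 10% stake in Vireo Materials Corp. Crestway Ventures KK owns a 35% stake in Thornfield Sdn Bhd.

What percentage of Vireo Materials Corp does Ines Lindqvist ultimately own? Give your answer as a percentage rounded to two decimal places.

91.29%

Ines reaches Vireo along 4 paths.
Via Cinder: 75% × 10% = 7.5%.
Direct stake: 19% = 19%.
Via Thornfield: 65% × 71% = 46.15%.
Via Cinder → Crestway → Thornfield: 75% × 100% × 35% × 71% = 18.6375%.
Total: 7.5% + 19% + 46.15% + 18.6375% = 91.2875%.
Rounded: 91.29%.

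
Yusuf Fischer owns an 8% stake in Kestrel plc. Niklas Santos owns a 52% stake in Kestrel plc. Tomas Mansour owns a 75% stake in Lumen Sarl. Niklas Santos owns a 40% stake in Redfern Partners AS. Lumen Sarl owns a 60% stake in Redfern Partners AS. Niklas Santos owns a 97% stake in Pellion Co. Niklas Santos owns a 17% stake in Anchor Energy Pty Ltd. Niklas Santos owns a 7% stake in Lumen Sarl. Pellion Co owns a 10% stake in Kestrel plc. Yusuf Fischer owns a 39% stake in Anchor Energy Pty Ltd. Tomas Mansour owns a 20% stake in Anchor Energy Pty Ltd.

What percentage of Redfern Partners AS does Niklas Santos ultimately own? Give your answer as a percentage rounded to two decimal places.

44.20%

Niklas reaches Redfern along 2 paths.
Direct stake: 40% = 40%.
Via Lumen: 7% × 60% = 4.2%.
Total: 40% + 4.2% = 44.2%.
Rounded: 44.20%.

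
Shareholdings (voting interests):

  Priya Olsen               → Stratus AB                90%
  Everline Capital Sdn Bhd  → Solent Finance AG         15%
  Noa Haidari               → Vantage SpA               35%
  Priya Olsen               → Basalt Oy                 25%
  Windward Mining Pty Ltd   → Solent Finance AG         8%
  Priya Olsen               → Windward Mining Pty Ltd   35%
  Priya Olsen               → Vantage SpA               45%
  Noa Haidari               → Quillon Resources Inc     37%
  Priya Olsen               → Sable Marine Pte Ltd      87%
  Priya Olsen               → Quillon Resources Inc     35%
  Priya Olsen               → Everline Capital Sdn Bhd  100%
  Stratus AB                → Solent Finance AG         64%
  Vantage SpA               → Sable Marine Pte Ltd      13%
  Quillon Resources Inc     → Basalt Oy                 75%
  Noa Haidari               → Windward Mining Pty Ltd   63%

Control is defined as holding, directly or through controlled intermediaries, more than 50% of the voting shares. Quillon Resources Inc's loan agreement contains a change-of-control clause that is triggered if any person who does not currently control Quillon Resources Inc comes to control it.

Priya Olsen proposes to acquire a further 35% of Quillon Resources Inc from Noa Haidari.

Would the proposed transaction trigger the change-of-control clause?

Yes

The purchase adds only to Priya's holdings (Noa's stake shrinks), so Priya is the only person who could newly come to control Quillon.
Priya holds 100% of Everline, so Priya controls Everline.
Priya holds 90% of Stratus, so Priya controls Stratus.
Priya holds 87% of Sable, so Priya controls Sable.
Everline and Stratus together hold 15% + 64% = 79% of Solent, so Priya controls Solent.
In Quillon, Priya's side holds only 35%, not > 50%.
So before the transaction, Priya does not control Quillon.
After the purchase, Priya's direct stake in Quillon rises to 35% + 35% = 70%, and Noa's stake falls to 2%.
Priya holds 70% of Quillon, so Priya controls Quillon.
Priya did not control Quillon before and does after, so the clause is triggered.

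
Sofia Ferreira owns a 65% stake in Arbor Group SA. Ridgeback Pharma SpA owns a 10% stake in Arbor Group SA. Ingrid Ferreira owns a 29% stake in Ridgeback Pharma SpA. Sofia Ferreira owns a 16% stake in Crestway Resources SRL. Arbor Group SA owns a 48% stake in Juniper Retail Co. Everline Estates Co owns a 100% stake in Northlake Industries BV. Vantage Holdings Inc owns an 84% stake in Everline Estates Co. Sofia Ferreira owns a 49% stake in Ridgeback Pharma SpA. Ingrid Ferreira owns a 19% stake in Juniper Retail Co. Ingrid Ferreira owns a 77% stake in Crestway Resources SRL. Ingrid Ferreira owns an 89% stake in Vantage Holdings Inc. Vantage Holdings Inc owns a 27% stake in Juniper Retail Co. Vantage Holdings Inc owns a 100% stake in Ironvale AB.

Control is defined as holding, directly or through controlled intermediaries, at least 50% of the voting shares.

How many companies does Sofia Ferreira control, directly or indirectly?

1

Sofia holds 65% of Arbor, so Sofia controls Arbor.
No other company's threshold is met.
Sofia controls 1 company.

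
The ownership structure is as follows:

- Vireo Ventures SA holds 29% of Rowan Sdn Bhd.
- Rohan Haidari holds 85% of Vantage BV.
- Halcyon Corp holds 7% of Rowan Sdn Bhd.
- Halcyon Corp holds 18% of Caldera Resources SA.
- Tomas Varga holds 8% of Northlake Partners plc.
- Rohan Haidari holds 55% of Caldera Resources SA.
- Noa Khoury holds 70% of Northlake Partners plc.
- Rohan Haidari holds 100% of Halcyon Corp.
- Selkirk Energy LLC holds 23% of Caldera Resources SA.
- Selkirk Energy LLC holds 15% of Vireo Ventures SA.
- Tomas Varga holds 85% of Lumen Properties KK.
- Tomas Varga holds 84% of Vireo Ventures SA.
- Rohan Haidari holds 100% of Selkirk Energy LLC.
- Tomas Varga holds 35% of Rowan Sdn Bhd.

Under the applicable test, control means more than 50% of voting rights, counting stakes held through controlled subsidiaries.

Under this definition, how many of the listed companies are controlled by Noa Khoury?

Noa holds 70% of Northlake, so Noa controls Northlake.
No other company's threshold is met.
Noa controls 1 company.

1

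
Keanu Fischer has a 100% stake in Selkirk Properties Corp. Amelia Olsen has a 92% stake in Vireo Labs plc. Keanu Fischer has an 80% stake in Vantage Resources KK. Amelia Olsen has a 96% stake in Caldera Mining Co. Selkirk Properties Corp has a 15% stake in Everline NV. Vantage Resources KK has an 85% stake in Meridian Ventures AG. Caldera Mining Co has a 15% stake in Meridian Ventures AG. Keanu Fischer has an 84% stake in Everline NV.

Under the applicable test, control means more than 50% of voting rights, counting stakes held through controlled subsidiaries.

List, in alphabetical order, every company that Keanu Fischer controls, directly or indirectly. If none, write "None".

Keanu holds 100% of Selkirk, so Keanu controls Selkirk.
Selkirk and Keanu together hold 15% + 84% = 99% of Everline, so Keanu controls Everline.
Keanu holds 80% of Vantage, so Keanu controls Vantage.
Vantage holds 85% of Meridian, so Keanu controls Meridian.
No other company's threshold is met.

Everline NV, Meridian Ventures AG, Selkirk Properties Corp, Vantage Resources KK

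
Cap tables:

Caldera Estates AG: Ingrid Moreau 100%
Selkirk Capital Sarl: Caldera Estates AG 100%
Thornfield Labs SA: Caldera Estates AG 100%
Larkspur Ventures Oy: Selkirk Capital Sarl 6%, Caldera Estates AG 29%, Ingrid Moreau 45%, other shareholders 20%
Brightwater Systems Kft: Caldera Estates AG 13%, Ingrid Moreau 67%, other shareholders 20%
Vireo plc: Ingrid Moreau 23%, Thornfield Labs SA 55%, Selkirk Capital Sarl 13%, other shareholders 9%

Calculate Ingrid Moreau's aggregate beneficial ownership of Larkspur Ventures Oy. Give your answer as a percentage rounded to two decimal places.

80.00%

Ingrid reaches Larkspur along 3 paths.
Via Caldera → Selkirk: 100% × 100% × 6% = 6%.
Via Caldera: 100% × 29% = 29%.
Direct stake: 45% = 45%.
Total: 6% + 29% + 45% = 80%.
Rounded: 80.00%.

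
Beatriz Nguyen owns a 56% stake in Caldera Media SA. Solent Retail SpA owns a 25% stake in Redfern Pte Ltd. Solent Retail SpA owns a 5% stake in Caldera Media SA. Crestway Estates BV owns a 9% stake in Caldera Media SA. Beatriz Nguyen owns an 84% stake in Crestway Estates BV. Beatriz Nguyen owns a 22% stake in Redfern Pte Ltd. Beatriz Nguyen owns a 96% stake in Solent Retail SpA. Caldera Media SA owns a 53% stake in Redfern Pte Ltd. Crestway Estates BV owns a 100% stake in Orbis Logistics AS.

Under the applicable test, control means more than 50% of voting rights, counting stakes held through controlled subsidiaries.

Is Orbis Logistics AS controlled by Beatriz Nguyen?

Beatriz holds 84% of Crestway, so Beatriz controls Crestway.
Crestway holds 100% of Orbis, so Beatriz controls Orbis.

Yes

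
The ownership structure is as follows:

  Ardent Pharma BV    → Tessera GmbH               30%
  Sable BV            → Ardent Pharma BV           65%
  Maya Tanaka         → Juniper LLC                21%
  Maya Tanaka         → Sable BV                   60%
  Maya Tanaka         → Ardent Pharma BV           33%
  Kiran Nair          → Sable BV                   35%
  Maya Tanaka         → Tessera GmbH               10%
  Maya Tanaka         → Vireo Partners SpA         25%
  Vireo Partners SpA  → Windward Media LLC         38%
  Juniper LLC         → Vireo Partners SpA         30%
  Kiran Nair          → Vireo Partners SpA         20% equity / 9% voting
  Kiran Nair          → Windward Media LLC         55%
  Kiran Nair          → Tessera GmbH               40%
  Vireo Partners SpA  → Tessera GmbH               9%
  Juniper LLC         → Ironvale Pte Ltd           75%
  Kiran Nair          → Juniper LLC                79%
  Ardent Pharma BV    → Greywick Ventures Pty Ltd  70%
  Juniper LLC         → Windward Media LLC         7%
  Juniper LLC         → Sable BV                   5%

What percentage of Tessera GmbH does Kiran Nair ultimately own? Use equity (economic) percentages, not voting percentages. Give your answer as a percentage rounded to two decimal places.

Kiran reaches Tessera along 5 paths.
Direct stake: 40% = 40%.
Via Juniper → Sable → Ardent: 79% × 5% × 65% × 30% = 0.77025%.
Via Sable → Ardent: 35% × 65% × 30% = 6.825%.
Via Vireo: 20% × 9% = 1.8%.
Via Juniper → Vireo: 79% × 30% × 9% = 2.133%.
Total: 40% + 0.77025% + 6.825% + 1.8% + 2.133% = 51.52825%.
Rounded: 51.53%.

51.53%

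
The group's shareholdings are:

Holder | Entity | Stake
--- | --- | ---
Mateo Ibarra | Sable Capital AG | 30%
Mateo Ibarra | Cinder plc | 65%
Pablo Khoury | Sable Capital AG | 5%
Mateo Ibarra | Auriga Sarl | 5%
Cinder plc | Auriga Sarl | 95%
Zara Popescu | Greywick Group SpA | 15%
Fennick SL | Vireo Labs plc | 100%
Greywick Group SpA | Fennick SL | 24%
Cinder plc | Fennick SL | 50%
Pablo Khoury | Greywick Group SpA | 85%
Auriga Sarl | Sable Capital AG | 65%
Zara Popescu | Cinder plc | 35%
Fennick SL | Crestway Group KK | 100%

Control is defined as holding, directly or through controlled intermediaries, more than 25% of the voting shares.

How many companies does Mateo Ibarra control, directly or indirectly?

Mateo holds 65% of Cinder, so Mateo controls Cinder.
Cinder holds 50% of Fennick, so Mateo controls Fennick.
Cinder and Mateo together hold 95% + 5% = 100% of Auriga, so Mateo controls Auriga.
Fennick holds 100% of Vireo, so Mateo controls Vireo.
Auriga and Mateo together hold 65% + 30% = 95% of Sable, so Mateo controls Sable.
Fennick holds 100% of Crestway, so Mateo controls Crestway.
No other company's threshold is met.
Mateo controls 6 companies.

6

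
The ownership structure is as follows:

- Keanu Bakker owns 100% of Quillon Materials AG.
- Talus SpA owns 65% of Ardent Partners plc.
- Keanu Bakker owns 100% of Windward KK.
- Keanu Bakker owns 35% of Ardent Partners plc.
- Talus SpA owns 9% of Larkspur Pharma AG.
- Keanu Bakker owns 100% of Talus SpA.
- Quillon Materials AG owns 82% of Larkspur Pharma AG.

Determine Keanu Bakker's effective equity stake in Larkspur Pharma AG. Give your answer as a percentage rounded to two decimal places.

Keanu reaches Larkspur along 2 paths.
Via Quillon: 100% × 82% = 82%.
Via Talus: 100% × 9% = 9%.
Total: 82% + 9% = 91%.
Rounded: 91.00%.

91.00%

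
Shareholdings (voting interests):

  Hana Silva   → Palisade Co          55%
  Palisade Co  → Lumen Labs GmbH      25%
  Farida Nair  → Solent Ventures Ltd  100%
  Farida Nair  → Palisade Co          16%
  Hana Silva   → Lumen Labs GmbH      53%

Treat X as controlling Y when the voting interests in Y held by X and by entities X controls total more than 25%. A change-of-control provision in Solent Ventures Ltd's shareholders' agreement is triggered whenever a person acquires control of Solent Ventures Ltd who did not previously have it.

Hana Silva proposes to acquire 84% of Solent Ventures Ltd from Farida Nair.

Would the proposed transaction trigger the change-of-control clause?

The purchase adds only to Hana's holdings (Farida's stake shrinks), so Hana is the only person who could newly come to control Solent.
Hana holds 55% of Palisade, so Hana controls Palisade.
Palisade and Hana together hold 25% + 53% = 78% of Lumen, so Hana controls Lumen.
Neither Hana nor any entity Hana controls holds any voting interest in Solent.
So before the transaction, Hana does not control Solent.
After the purchase, Hana holds 84% of Solent directly, and Farida's stake falls to 16%.
Hana holds 84% of Solent, so Hana controls Solent.
Hana did not control Solent before and does after, so the clause is triggered.

Yes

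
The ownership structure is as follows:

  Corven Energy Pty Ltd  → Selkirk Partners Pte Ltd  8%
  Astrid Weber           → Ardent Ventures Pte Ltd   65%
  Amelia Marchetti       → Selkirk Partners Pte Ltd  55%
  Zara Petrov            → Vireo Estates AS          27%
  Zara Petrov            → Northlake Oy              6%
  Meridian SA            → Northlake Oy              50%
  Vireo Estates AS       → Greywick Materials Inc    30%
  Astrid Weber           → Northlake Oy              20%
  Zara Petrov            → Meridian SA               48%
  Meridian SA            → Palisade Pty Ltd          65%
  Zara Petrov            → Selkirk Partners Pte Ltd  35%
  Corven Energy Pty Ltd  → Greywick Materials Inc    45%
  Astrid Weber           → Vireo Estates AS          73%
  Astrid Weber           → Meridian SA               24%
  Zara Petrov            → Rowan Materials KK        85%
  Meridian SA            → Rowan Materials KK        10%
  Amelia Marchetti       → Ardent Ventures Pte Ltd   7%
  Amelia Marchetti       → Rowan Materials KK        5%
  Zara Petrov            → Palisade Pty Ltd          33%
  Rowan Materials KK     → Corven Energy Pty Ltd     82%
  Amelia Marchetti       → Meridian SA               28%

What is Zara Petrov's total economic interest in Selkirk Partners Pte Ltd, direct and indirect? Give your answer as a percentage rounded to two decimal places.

Zara reaches Selkirk along 3 paths.
Direct stake: 35% = 35%.
Via Rowan → Corven: 85% × 82% × 8% = 5.576%.
Via Meridian → Rowan → Corven: 48% × 10% × 82% × 8% = 0.31488%.
Total: 35% + 5.576% + 0.31488% = 40.89088%.
Rounded: 40.89%.

40.89%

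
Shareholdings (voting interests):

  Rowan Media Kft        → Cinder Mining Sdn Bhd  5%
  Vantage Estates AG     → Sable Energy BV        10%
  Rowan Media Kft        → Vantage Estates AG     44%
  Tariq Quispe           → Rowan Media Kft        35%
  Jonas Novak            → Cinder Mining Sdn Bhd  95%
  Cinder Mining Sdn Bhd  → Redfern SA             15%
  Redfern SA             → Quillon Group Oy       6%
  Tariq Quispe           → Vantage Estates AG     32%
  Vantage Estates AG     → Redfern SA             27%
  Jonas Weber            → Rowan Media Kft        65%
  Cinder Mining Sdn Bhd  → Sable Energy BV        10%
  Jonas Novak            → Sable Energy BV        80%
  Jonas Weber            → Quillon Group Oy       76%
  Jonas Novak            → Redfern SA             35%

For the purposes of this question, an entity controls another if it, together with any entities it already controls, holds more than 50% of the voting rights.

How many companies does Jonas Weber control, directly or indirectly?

Jonas Weber holds 65% of Rowan, so Jonas Weber controls Rowan.
Jonas Weber holds 76% of Quillon, so Jonas Weber controls Quillon.
No other company's threshold is met.
Jonas Weber controls 2 companies.

2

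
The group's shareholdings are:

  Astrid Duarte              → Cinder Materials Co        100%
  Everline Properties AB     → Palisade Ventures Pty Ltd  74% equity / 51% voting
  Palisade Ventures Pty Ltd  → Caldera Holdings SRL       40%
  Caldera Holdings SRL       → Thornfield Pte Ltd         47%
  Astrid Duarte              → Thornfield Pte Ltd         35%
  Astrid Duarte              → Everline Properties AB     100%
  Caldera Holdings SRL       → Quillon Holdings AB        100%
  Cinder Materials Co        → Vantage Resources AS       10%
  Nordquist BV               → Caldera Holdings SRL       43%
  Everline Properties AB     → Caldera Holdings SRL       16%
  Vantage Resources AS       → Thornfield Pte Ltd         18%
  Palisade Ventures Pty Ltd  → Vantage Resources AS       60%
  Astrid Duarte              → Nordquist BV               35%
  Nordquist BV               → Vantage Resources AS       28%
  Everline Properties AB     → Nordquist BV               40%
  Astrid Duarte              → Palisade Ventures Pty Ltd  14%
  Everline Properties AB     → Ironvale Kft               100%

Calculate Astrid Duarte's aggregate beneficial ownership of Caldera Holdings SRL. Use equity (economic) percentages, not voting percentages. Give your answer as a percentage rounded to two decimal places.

83.45%

Astrid reaches Caldera along 5 paths.
Via Everline → Nordquist: 100% × 40% × 43% = 17.2%.
Via Nordquist: 35% × 43% = 15.05%.
Via Everline: 100% × 16% = 16%.
Via Everline → Palisade: 100% × 74% × 40% = 29.6%.
Via Palisade: 14% × 40% = 5.6%.
Total: 17.2% + 15.05% + 16% + 29.6% + 5.6% = 83.45%.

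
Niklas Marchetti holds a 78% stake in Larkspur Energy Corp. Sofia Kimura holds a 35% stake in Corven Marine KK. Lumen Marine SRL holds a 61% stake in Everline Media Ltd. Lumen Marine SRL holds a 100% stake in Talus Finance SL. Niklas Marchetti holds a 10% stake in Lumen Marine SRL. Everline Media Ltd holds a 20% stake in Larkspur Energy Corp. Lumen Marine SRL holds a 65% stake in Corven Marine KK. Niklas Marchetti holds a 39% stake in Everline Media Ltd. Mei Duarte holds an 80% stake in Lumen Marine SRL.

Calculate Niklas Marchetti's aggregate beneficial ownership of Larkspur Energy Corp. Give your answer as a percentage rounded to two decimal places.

87.02%

Niklas reaches Larkspur along 3 paths.
Via Everline: 39% × 20% = 7.8%.
Via Lumen → Everline: 10% × 61% × 20% = 1.22%.
Direct stake: 78% = 78%.
Total: 7.8% + 1.22% + 78% = 87.02%.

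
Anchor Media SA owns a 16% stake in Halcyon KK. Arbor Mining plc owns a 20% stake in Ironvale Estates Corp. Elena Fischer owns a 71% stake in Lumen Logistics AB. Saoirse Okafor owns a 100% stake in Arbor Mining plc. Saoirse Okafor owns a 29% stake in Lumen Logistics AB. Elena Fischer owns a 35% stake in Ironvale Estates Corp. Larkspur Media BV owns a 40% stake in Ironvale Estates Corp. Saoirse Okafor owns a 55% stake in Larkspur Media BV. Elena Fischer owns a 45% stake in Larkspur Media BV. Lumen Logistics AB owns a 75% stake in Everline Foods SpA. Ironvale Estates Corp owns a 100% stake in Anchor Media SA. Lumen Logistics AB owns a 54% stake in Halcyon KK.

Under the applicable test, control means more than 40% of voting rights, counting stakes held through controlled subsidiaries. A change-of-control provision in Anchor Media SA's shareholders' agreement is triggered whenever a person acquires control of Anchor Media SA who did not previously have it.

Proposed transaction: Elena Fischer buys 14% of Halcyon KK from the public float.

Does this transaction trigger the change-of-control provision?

The purchase changes only Elena's holdings, so Elena is the only person who could newly come to control Anchor.
Elena holds 45% of Larkspur, so Elena controls Larkspur.
Larkspur and Elena together hold 40% + 35% = 75% of Ironvale, so Elena controls Ironvale.
Ironvale holds 100% of Anchor, so Elena controls Anchor.
So Elena already controls Anchor before the transaction.
After the purchase, Elena holds 14% of Halcyon directly.
Elena controlled Anchor already, so this is not a new person acquiring control; every other person's position is unchanged or reduced.
No new person acquires control, so the clause is not triggered.

No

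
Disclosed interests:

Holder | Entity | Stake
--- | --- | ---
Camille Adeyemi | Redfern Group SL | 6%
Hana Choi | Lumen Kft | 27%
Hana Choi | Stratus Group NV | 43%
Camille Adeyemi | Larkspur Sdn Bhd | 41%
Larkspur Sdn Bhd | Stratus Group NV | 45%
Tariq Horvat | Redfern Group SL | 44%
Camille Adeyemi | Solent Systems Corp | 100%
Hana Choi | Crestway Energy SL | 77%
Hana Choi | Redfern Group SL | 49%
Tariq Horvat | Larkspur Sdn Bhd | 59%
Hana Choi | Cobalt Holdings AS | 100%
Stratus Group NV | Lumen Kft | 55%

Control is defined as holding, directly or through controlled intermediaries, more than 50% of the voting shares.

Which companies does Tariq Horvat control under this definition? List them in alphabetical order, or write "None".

Tariq holds 59% of Larkspur, so Tariq controls Larkspur.
No other company's threshold is met.

Larkspur Sdn Bhd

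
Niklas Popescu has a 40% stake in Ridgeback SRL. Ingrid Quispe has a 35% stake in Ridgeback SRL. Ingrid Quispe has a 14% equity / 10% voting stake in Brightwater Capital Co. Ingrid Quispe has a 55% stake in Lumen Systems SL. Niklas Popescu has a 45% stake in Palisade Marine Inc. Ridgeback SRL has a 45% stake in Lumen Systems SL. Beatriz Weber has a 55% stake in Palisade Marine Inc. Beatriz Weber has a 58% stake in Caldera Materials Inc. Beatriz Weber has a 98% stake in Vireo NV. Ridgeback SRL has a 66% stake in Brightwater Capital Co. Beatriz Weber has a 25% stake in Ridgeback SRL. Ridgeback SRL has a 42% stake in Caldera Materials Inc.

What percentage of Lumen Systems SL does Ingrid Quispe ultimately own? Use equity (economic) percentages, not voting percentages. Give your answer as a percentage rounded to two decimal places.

70.75%

Ingrid reaches Lumen along 2 paths.
Direct stake: 55% = 55%.
Via Ridgeback: 35% × 45% = 15.75%.
Total: 55% + 15.75% = 70.75%.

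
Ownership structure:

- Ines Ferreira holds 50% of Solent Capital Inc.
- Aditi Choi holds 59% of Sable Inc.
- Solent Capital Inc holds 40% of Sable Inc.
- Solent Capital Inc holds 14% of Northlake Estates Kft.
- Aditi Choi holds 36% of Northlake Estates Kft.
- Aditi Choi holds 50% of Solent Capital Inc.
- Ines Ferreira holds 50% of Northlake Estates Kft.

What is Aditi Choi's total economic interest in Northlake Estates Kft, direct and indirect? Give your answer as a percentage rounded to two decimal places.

Aditi reaches Northlake along 2 paths.
Direct stake: 36% = 36%.
Via Solent: 50% × 14% = 7%.
Total: 36% + 7% = 43%.
Rounded: 43.00%.

43.00%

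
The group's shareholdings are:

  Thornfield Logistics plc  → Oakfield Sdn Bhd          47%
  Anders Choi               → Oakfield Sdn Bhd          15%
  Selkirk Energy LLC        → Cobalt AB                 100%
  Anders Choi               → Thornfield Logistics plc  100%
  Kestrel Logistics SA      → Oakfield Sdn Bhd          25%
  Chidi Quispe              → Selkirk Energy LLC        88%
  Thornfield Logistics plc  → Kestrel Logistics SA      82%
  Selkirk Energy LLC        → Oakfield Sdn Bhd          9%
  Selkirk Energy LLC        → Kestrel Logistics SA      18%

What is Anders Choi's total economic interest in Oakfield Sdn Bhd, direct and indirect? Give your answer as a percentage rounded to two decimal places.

82.50%

Anders reaches Oakfield along 3 paths.
Via Thornfield: 100% × 47% = 47%.
Direct stake: 15% = 15%.
Via Thornfield → Kestrel: 100% × 82% × 25% = 20.5%.
Total: 47% + 15% + 20.5% = 82.5%.
Rounded: 82.50%.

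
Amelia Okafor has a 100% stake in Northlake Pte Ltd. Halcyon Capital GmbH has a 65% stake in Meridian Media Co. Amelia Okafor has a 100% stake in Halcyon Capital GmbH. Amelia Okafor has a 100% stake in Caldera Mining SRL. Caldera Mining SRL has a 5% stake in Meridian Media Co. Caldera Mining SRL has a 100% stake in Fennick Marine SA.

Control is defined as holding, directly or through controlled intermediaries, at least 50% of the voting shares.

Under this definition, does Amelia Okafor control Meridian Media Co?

Yes

Amelia holds 100% of Caldera, so Amelia controls Caldera.
Amelia holds 100% of Halcyon, so Amelia controls Halcyon.
Halcyon and Caldera together hold 65% + 5% = 70% of Meridian, so Amelia controls Meridian.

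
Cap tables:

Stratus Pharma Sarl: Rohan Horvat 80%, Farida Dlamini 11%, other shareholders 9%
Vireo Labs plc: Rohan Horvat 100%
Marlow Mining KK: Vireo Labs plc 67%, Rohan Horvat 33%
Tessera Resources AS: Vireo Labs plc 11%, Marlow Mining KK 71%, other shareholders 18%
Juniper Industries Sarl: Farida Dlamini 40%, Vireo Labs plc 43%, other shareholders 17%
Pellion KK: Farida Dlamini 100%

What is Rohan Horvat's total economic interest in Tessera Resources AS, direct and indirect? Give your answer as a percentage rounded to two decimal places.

82.00%

Rohan reaches Tessera along 3 paths.
Via Vireo: 100% × 11% = 11%.
Via Vireo → Marlow: 100% × 67% × 71% = 47.57%.
Via Marlow: 33% × 71% = 23.43%.
Total: 11% + 47.57% + 23.43% = 82%.
Rounded: 82.00%.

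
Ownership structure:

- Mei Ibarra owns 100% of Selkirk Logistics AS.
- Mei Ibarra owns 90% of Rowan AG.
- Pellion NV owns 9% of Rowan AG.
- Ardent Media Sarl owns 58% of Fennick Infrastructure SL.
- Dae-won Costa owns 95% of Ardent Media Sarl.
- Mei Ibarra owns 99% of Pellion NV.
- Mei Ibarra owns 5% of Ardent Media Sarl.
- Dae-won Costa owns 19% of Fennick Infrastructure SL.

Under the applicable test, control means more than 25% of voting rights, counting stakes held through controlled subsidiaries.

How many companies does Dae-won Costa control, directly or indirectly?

Dae-won holds 95% of Ardent, so Dae-won controls Ardent.
Ardent and Dae-won together hold 58% + 19% = 77% of Fennick, so Dae-won controls Fennick.
No other company's threshold is met.
Dae-won controls 2 companies.

2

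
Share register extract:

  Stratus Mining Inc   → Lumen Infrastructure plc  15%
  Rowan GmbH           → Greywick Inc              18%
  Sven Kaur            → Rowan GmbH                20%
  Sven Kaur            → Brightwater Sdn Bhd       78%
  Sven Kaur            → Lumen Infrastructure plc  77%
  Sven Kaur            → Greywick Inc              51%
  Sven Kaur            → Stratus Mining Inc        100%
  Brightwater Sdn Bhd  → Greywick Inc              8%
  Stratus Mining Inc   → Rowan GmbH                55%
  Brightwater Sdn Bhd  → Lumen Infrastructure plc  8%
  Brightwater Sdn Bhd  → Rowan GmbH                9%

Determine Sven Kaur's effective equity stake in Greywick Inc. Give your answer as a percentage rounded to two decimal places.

72.00%

Sven reaches Greywick along 5 paths.
Direct stake: 51% = 51%.
Via Brightwater: 78% × 8% = 6.24%.
Via Stratus → Rowan: 100% × 55% × 18% = 9.9%.
Via Brightwater → Rowan: 78% × 9% × 18% = 1.2636%.
Via Rowan: 20% × 18% = 3.6%.
Total: 51% + 6.24% + 9.9% + 1.2636% + 3.6% = 72.0036%.
Rounded: 72.00%.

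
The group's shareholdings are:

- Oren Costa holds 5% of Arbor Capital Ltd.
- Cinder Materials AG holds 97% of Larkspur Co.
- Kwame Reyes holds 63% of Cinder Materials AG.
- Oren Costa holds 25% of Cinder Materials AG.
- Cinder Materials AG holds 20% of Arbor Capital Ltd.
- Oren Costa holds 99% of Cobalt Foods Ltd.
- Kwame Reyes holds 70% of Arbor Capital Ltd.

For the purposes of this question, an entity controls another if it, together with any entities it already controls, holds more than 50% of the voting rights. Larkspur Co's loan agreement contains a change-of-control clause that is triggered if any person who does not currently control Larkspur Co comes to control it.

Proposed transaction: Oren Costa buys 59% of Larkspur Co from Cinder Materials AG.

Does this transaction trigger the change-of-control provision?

The purchase adds only to Oren's holdings (Cinder's stake shrinks), so Oren is the only person who could newly come to control Larkspur.
Oren holds 99% of Cobalt, so Oren controls Cobalt.
Neither Oren nor any entity Oren controls holds any voting interest in Larkspur.
So before the transaction, Oren does not control Larkspur.
After the purchase, Oren holds 59% of Larkspur directly, and Cinder's stake falls to 38%.
Oren holds 59% of Larkspur, so Oren controls Larkspur.
Oren did not control Larkspur before and does after, so the clause is triggered.

Yes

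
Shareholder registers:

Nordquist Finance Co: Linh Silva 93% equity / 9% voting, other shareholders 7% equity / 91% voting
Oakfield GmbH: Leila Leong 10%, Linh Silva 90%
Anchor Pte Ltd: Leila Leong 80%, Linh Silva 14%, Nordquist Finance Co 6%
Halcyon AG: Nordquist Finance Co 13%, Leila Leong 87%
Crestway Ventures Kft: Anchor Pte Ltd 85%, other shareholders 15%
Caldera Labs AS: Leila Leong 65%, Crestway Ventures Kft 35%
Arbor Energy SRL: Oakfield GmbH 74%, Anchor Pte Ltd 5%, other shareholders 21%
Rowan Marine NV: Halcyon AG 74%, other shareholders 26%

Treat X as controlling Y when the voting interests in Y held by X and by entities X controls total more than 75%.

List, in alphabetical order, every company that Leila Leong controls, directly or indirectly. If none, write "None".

Leila holds 80% of Anchor, so Leila controls Anchor.
Leila holds 87% of Halcyon, so Leila controls Halcyon.
Anchor holds 85% of Crestway, so Leila controls Crestway.
Leila and Crestway together hold 65% + 35% = 100% of Caldera, so Leila controls Caldera.
No other company's threshold is met.

Anchor Pte Ltd, Caldera Labs AS, Crestway Ventures Kft, Halcyon AG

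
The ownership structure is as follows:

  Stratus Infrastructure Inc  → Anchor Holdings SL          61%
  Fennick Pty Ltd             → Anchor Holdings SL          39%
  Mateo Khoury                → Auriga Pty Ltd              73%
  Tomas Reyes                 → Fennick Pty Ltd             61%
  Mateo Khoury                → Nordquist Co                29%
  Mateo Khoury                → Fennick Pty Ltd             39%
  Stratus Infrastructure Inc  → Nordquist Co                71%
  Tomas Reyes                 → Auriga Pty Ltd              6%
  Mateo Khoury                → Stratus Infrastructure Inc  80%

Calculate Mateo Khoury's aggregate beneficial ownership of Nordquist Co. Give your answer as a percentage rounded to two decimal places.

Mateo reaches Nordquist along 2 paths.
Via Stratus: 80% × 71% = 56.8%.
Direct stake: 29% = 29%.
Total: 56.8% + 29% = 85.8%.
Rounded: 85.80%.

85.80%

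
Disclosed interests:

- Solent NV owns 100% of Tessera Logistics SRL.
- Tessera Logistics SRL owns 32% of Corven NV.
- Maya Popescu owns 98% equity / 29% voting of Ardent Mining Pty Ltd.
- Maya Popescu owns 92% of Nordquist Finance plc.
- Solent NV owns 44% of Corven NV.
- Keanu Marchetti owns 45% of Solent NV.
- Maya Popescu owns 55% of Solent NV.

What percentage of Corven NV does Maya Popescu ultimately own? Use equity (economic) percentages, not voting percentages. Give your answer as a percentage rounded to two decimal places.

Maya reaches Corven along 2 paths.
Via Solent → Tessera: 55% × 100% × 32% = 17.6%.
Via Solent: 55% × 44% = 24.2%.
Total: 17.6% + 24.2% = 41.8%.
Rounded: 41.80%.

41.80%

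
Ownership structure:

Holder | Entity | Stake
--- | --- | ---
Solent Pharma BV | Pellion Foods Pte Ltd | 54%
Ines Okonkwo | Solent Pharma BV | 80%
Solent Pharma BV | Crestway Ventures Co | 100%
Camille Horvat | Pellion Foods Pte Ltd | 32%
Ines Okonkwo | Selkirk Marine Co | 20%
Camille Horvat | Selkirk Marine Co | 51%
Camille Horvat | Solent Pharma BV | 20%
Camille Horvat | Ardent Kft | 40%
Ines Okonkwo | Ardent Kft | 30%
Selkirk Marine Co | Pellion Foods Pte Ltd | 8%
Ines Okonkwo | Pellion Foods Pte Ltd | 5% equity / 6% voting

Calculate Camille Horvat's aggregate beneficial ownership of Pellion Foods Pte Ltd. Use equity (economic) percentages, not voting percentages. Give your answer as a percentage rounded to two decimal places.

Camille reaches Pellion along 3 paths.
Via Solent: 20% × 54% = 10.8%.
Direct stake: 32% = 32%.
Via Selkirk: 51% × 8% = 4.08%.
Total: 10.8% + 32% + 4.08% = 46.88%.

46.88%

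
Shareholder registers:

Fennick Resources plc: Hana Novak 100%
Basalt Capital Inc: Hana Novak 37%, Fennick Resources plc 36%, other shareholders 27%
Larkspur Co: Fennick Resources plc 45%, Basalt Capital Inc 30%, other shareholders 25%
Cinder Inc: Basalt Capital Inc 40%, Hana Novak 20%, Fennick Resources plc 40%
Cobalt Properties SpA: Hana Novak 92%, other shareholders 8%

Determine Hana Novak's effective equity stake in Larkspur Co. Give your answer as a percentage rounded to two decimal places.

Hana reaches Larkspur along 3 paths.
Via Fennick: 100% × 45% = 45%.
Via Basalt: 37% × 30% = 11.1%.
Via Fennick → Basalt: 100% × 36% × 30% = 10.8%.
Total: 45% + 11.1% + 10.8% = 66.9%.
Rounded: 66.90%.

66.90%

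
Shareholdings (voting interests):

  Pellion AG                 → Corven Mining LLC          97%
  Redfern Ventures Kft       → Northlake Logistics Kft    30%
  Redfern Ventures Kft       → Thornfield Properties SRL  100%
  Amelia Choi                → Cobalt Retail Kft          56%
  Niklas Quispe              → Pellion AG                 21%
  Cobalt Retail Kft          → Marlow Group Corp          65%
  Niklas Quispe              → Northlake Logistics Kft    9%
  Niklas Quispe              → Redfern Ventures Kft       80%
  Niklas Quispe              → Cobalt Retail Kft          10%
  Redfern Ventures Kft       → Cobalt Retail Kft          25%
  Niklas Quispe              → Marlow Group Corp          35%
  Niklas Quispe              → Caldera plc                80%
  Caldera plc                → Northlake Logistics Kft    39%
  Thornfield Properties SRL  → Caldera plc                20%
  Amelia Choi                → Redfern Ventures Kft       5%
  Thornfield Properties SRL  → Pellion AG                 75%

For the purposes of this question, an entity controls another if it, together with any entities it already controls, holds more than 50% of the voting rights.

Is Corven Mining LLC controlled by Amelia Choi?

Amelia holds 56% of Cobalt, so Amelia controls Cobalt.
Cobalt holds 65% of Marlow, so Amelia controls Marlow.
Neither Amelia nor any entity Amelia controls holds any voting interest in Corven.
So Amelia does not control Corven.

No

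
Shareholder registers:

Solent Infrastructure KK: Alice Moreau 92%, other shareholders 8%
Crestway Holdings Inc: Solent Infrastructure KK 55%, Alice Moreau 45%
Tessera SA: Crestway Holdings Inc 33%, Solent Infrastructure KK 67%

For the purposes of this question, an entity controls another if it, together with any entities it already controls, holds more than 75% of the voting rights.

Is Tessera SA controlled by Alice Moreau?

Yes

Alice holds 92% of Solent, so Alice controls Solent.
Solent and Alice together hold 55% + 45% = 100% of Crestway, so Alice controls Crestway.
Crestway and Solent together hold 33% + 67% = 100% of Tessera, so Alice controls Tessera.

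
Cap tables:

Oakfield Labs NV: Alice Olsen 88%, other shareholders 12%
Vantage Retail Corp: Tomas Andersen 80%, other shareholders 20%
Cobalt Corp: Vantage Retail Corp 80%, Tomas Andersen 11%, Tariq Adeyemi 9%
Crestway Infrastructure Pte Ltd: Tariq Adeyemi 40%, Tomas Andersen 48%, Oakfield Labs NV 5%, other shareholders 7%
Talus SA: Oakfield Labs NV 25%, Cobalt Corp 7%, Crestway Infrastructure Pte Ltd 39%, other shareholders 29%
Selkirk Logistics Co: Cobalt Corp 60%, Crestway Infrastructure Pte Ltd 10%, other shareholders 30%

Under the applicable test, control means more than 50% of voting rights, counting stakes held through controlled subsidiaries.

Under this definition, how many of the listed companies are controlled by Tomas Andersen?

3

Tomas holds 80% of Vantage, so Tomas controls Vantage.
Vantage and Tomas together hold 80% + 11% = 91% of Cobalt, so Tomas controls Cobalt.
Cobalt holds 60% of Selkirk, so Tomas controls Selkirk.
No other company's threshold is met.
Tomas controls 3 companies.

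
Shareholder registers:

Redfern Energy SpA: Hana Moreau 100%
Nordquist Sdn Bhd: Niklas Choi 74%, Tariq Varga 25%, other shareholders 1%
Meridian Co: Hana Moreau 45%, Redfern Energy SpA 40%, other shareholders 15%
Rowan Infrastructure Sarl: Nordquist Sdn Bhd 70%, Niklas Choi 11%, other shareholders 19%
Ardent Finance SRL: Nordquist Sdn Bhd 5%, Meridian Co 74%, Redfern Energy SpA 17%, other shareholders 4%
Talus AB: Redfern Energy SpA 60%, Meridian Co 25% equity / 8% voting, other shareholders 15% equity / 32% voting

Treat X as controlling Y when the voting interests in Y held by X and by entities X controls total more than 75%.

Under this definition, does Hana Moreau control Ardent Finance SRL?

Yes

Hana holds 100% of Redfern, so Hana controls Redfern.
Hana and Redfern together hold 45% + 40% = 85% of Meridian, so Hana controls Meridian.
Meridian and Redfern together hold 74% + 17% = 91% of Ardent, so Hana controls Ardent.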